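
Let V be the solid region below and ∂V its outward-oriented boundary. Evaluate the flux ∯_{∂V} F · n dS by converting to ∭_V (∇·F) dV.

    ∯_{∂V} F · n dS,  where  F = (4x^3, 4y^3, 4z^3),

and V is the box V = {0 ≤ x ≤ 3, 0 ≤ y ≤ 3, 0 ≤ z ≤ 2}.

By the divergence theorem,

    ∯_{∂V} F · n dS = ∭_V (∇ · F) dV.

Compute the divergence:
    ∇ · F = ∂F_x/∂x + ∂F_y/∂y + ∂F_z/∂z = 12x^2 + 12y^2 + 12z^2.

V is a rectangular box, so dV = dx dy dz with 0 ≤ x ≤ 3, 0 ≤ y ≤ 3, 0 ≤ z ≤ 2.

Integrate (12x^2 + 12y^2 + 12z^2) over V as an iterated integral:

    ∭_V (∇·F) dV = ∫_0^{3} ∫_0^{3} ∫_0^{2} (12x^2 + 12y^2 + 12z^2) dz dy dx.

Inner (z from 0 to 2): 24x^2 + 24y^2 + 32.
Middle (y from 0 to 3): 72x^2 + 312.
Outer (x from 0 to 3): 1584.

Therefore ∯_{∂V} F · n dS = 1584.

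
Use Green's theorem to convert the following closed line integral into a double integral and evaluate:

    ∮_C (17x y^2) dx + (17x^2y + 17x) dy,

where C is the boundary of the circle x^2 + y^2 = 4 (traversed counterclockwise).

Green's theorem converts the closed line integral into a double integral over the enclosed region D:

    ∮_C P dx + Q dy = ∬_D (∂Q/∂x - ∂P/∂y) dA.

Here P = 17x y^2, Q = 17x^2y + 17x, so

    ∂Q/∂x = 34x y + 17,    ∂P/∂y = 34x y,
    ∂Q/∂x - ∂P/∂y = 17.

D is the region x^2 + y^2 ≤ 4. Evaluating the double integral:

In polar coordinates (x = r cos θ, y = r sin θ, dA = r dr dθ) the integrand becomes 17, so

    ∬_D (17) dA = ∫_0^{2π} ∫_0^{2} (17) · r dr dθ.

Inner (r from 0 to 2): 34.
Outer (θ from 0 to 2π): 68π.

Therefore ∮_C P dx + Q dy = 68π.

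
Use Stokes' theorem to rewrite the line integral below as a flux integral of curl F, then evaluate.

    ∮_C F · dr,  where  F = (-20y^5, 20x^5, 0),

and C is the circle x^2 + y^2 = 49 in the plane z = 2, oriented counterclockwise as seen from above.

Let S be the flat disk x^2 + y^2 ≤ 49 in the plane z = 2, with upward unit normal n̂ = ẑ. By Stokes' theorem,

    ∮_C F · dr = ∬_S (∇ × F) · n̂ dS = ∬_D (curl F)_z dA,

where D is the disk x^2 + y^2 ≤ 49.

Compute the curl of F = (-20y^5, 20x^5, 0):
    (∇ × F)_x = ∂F_z/∂y - ∂F_y/∂z = 0,
    (∇ × F)_y = ∂F_x/∂z - ∂F_z/∂x = 0,
    (∇ × F)_z = ∂F_y/∂x - ∂F_x/∂y = 100x^4 + 100y^4.

On z = 2, (curl F)_z = 100x^4 + 100y^4.

Convert to polar (x = r cos θ, y = r sin θ, dA = r dr dθ); the integrand becomes 100r^4(sin(θ)^4 + cos(θ)^4), so

    ∬_D (curl F)_z dA = ∫_0^{2π} ∫_0^{7} (100r^4(sin(θ)^4 + cos(θ)^4)) · r dr dθ.

Inner (r from 0 to 7): 5882450sin(θ)^4/3 + 5882450cos(θ)^4/3.
Outer (θ from 0 to 2π): 2941225π.

Therefore ∮_C F · dr = 2941225π.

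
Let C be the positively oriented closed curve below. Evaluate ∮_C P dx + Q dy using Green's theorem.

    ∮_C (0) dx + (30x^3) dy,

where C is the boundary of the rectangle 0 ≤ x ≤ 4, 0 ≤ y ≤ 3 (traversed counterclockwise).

Green's theorem converts the closed line integral into a double integral over the enclosed region D:

    ∮_C P dx + Q dy = ∬_D (∂Q/∂x - ∂P/∂y) dA.

Here P = 0, Q = 30x^3, so

    ∂Q/∂x = 90x^2,    ∂P/∂y = 0,
    ∂Q/∂x - ∂P/∂y = 90x^2.

D is the region 0 ≤ x ≤ 4, 0 ≤ y ≤ 3. Evaluating the double integral:

    ∬_D (90x^2) dA = ∫_0^{4} ∫_0^{3} (90x^2) dy dx.

Inner (y from 0 to 3): 270x^2.
Outer (x from 0 to 4): 5760.

Therefore ∮_C P dx + Q dy = 5760.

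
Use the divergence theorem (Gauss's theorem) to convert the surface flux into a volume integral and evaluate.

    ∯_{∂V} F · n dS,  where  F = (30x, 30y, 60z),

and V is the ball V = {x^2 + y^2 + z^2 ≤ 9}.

By the divergence theorem,

    ∯_{∂V} F · n dS = ∭_V (∇ · F) dV.

Compute the divergence:
    ∇ · F = ∂F_x/∂x + ∂F_y/∂y + ∂F_z/∂z = 30 + 30 + 60 = 120.

In spherical coordinates, x = ρ sin(φ) cos(θ), y = ρ sin(φ) sin(θ), z = ρ cos(φ), dV = ρ^2 sin(φ) dρ dφ dθ, with 0 ≤ ρ ≤ 3, 0 ≤ φ ≤ π, 0 ≤ θ ≤ 2π.

The integrand, after substitution and multiplying by the volume element, becomes (120) · ρ^2 sin(φ), so

    ∭_V (∇·F) dV = ∫_0^{2π} ∫_0^{π} ∫_0^{3} (120) · ρ^2 sin(φ) dρ dφ dθ.

Inner (ρ from 0 to 3): 1080sin(φ).
Middle (φ from 0 to π): 2160.
Outer (θ from 0 to 2π): 4320π.

Therefore ∯_{∂V} F · n dS = 4320π.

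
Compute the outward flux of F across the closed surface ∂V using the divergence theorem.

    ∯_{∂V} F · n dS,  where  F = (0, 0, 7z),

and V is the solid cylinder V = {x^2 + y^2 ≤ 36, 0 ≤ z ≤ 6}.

By the divergence theorem,

    ∯_{∂V} F · n dS = ∭_V (∇ · F) dV.

Compute the divergence:
    ∇ · F = ∂F_x/∂x + ∂F_y/∂y + ∂F_z/∂z = 0 + 0 + 7 = 7.

In cylindrical coordinates, x = r cos(θ), y = r sin(θ), z = z, dV = r dr dθ dz, with 0 ≤ r ≤ 6, 0 ≤ θ ≤ 2π, 0 ≤ z ≤ 6.

The integrand, after substitution and multiplying by the volume element, becomes (7) · r, so

    ∭_V (∇·F) dV = ∫_0^{2π} ∫_0^{6} ∫_0^{6} (7) · r dz dr dθ.

Inner (z from 0 to 6): 42r.
Middle (r from 0 to 6): 756.
Outer (θ from 0 to 2π): 1512π.

Therefore ∯_{∂V} F · n dS = 1512π.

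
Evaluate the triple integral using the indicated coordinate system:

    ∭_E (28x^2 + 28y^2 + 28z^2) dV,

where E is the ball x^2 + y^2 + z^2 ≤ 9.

In spherical coordinates, x = ρ sin(φ) cos(θ), y = ρ sin(φ) sin(θ), z = ρ cos(φ), and dV = ρ^2 sin(φ) dρ dφ dθ.

The integrand becomes 28ρ^2, so

    ∭_E (28x^2 + 28y^2 + 28z^2) dV = ∫_{0}^{2π} ∫_{0}^{π} ∫_{0}^{3} (28ρ^2) · ρ^2 sin(φ) dρ dφ dθ.

Inner (ρ): 6804sin(φ)/5.
Middle (φ): 13608/5.
Outer (θ): 27216π/5.

Therefore the triple integral equals 27216π/5.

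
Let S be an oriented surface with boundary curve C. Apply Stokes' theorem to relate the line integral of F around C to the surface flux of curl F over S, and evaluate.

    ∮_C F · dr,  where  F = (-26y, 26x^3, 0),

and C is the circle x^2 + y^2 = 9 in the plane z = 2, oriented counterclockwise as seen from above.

Let S be the flat disk x^2 + y^2 ≤ 9 in the plane z = 2, with upward unit normal n̂ = ẑ. By Stokes' theorem,

    ∮_C F · dr = ∬_S (∇ × F) · n̂ dS = ∬_D (curl F)_z dA,

where D is the disk x^2 + y^2 ≤ 9.

Compute the curl of F = (-26y, 26x^3, 0):
    (∇ × F)_x = ∂F_z/∂y - ∂F_y/∂z = 0,
    (∇ × F)_y = ∂F_x/∂z - ∂F_z/∂x = 0,
    (∇ × F)_z = ∂F_y/∂x - ∂F_x/∂y = 78x^2 + 26.

On z = 2, (curl F)_z = 78x^2 + 26.

Convert to polar (x = r cos θ, y = r sin θ, dA = r dr dθ); the integrand becomes 78r^2cos(θ)^2 + 26, so

    ∬_D (curl F)_z dA = ∫_0^{2π} ∫_0^{3} (78r^2cos(θ)^2 + 26) · r dr dθ.

Inner (r from 0 to 3): 3159cos(θ)^2/2 + 117.
Outer (θ from 0 to 2π): 3627π/2.

Therefore ∮_C F · dr = 3627π/2.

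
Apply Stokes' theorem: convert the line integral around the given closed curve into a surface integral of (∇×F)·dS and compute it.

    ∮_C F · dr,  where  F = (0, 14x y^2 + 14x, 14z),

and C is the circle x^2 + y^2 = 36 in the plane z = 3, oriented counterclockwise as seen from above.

Let S be the flat disk x^2 + y^2 ≤ 36 in the plane z = 3, with upward unit normal n̂ = ẑ. By Stokes' theorem,

    ∮_C F · dr = ∬_S (∇ × F) · n̂ dS = ∬_D (curl F)_z dA,

where D is the disk x^2 + y^2 ≤ 36.

Compute the curl of F = (0, 14x y^2 + 14x, 14z):
    (∇ × F)_x = ∂F_z/∂y - ∂F_y/∂z = 0,
    (∇ × F)_y = ∂F_x/∂z - ∂F_z/∂x = 0,
    (∇ × F)_z = ∂F_y/∂x - ∂F_x/∂y = 14y^2 + 14.

On z = 3, (curl F)_z = 14y^2 + 14.

Convert to polar (x = r cos θ, y = r sin θ, dA = r dr dθ); the integrand becomes 14r^2sin(θ)^2 + 14, so

    ∬_D (curl F)_z dA = ∫_0^{2π} ∫_0^{6} (14r^2sin(θ)^2 + 14) · r dr dθ.

Inner (r from 0 to 6): 4536sin(θ)^2 + 252.
Outer (θ from 0 to 2π): 5040π.

Therefore ∮_C F · dr = 5040π.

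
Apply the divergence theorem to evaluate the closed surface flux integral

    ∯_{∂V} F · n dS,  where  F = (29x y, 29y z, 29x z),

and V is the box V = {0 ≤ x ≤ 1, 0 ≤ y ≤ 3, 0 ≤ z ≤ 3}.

By the divergence theorem,

    ∯_{∂V} F · n dS = ∭_V (∇ · F) dV.

Compute the divergence:
    ∇ · F = ∂F_x/∂x + ∂F_y/∂y + ∂F_z/∂z = 29y + 29z + 29x = 29x + 29y + 29z.

V is a rectangular box, so dV = dx dy dz with 0 ≤ x ≤ 1, 0 ≤ y ≤ 3, 0 ≤ z ≤ 3.

Integrate (29x + 29y + 29z) over V as an iterated integral:

    ∭_V (∇·F) dV = ∫_0^{1} ∫_0^{3} ∫_0^{3} (29x + 29y + 29z) dz dy dx.

Inner (z from 0 to 3): 87x + 87y + 261/2.
Middle (y from 0 to 3): 261x + 783.
Outer (x from 0 to 1): 1827/2.

Therefore ∯_{∂V} F · n dS = 1827/2.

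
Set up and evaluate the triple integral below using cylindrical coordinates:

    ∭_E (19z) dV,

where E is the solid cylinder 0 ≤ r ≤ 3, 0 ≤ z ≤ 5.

In cylindrical coordinates, x = r cos(θ), y = r sin(θ), z = z, and dV = r dr dθ dz.

The integrand becomes 19z, so

    ∭_E (19z) dV = ∫_{0}^{2π} ∫_{0}^{3} ∫_{0}^{5} (19z) · r dz dr dθ.

Inner (z): 475r/2.
Middle (r from 0 to 3): 4275/4.
Outer (θ): 4275π/2.

Therefore the triple integral equals 4275π/2.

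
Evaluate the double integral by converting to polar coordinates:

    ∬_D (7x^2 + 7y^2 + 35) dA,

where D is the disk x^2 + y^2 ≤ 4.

The region D is 0 ≤ r ≤ 2, 0 ≤ θ ≤ 2π in polar coordinates, where x = r cos(θ), y = r sin(θ), and dA = r dr dθ.

Under the substitution, the integrand becomes 7r^2 + 35, so

    ∬_D (7x^2 + 7y^2 + 35) dA = ∫_{0}^{2π} ∫_{0}^{2} (7r^2 + 35) · r dr dθ.

Inner integral (in r): ∫_{0}^{2} (7r^2 + 35) · r dr = 98.

Outer integral (in θ): ∫_{0}^{2π} (98) dθ = 196π.

Therefore ∬_D (7x^2 + 7y^2 + 35) dA = 196π.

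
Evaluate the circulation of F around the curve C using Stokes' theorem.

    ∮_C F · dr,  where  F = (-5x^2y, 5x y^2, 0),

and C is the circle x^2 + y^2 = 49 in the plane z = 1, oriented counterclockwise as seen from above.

Let S be the flat disk x^2 + y^2 ≤ 49 in the plane z = 1, with upward unit normal n̂ = ẑ. By Stokes' theorem,

    ∮_C F · dr = ∬_S (∇ × F) · n̂ dS = ∬_D (curl F)_z dA,

where D is the disk x^2 + y^2 ≤ 49.

Compute the curl of F = (-5x^2y, 5x y^2, 0):
    (∇ × F)_x = ∂F_z/∂y - ∂F_y/∂z = 0,
    (∇ × F)_y = ∂F_x/∂z - ∂F_z/∂x = 0,
    (∇ × F)_z = ∂F_y/∂x - ∂F_x/∂y = 5x^2 + 5y^2.

On z = 1, (curl F)_z = 5x^2 + 5y^2.

Convert to polar (x = r cos θ, y = r sin θ, dA = r dr dθ); the integrand becomes 5r^2, so

    ∬_D (curl F)_z dA = ∫_0^{2π} ∫_0^{7} (5r^2) · r dr dθ.

Inner (r from 0 to 7): 12005/4.
Outer (θ from 0 to 2π): 12005π/2.

Therefore ∮_C F · dr = 12005π/2.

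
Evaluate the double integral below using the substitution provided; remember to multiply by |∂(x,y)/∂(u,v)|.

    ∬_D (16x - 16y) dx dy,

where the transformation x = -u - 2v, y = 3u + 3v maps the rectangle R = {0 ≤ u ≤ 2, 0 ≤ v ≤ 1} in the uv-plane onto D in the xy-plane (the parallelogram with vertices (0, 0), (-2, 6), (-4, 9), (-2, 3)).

Compute the Jacobian determinant of (x, y) with respect to (u, v):

    ∂(x,y)/∂(u,v) = | -1  -2 | = (-1)(3) - (-2)(3) = 3.
                   | 3  3 |

Its absolute value is |J| = 3 (the area scaling factor).

Substituting x = -u - 2v, y = 3u + 3v into the integrand,

    16x - 16y → -64u - 80v,

so the integral becomes

    ∬_R (-64u - 80v) · |J| du dv = ∫_0^2 ∫_0^1 (-192u - 240v) dv du.

Inner (v): -192u - 120.
Outer (u): -624.

Therefore ∬_D (16x - 16y) dx dy = -624.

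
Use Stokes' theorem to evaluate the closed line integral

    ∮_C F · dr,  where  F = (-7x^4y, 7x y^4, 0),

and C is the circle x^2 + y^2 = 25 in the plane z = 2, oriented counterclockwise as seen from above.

Let S be the flat disk x^2 + y^2 ≤ 25 in the plane z = 2, with upward unit normal n̂ = ẑ. By Stokes' theorem,

    ∮_C F · dr = ∬_S (∇ × F) · n̂ dS = ∬_D (curl F)_z dA,

where D is the disk x^2 + y^2 ≤ 25.

Compute the curl of F = (-7x^4y, 7x y^4, 0):
    (∇ × F)_x = ∂F_z/∂y - ∂F_y/∂z = 0,
    (∇ × F)_y = ∂F_x/∂z - ∂F_z/∂x = 0,
    (∇ × F)_z = ∂F_y/∂x - ∂F_x/∂y = 7x^4 + 7y^4.

On z = 2, (curl F)_z = 7x^4 + 7y^4.

Convert to polar (x = r cos θ, y = r sin θ, dA = r dr dθ); the integrand becomes 7r^4(sin(θ)^4 + cos(θ)^4), so

    ∬_D (curl F)_z dA = ∫_0^{2π} ∫_0^{5} (7r^4(sin(θ)^4 + cos(θ)^4)) · r dr dθ.

Inner (r from 0 to 5): 109375sin(θ)^4/6 + 109375cos(θ)^4/6.
Outer (θ from 0 to 2π): 109375π/4.

Therefore ∮_C F · dr = 109375π/4.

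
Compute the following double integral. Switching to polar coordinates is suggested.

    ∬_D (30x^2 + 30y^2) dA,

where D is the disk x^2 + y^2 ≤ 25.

The region D is 0 ≤ r ≤ 5, 0 ≤ θ ≤ 2π in polar coordinates, where x = r cos(θ), y = r sin(θ), and dA = r dr dθ.

Under the substitution, the integrand becomes 30r^2, so

    ∬_D (30x^2 + 30y^2) dA = ∫_{0}^{2π} ∫_{0}^{5} (30r^2) · r dr dθ.

Inner integral (in r): ∫_{0}^{5} (30r^2) · r dr = 9375/2.

Outer integral (in θ): ∫_{0}^{2π} (9375/2) dθ = 9375π.

Therefore ∬_D (30x^2 + 30y^2) dA = 9375π.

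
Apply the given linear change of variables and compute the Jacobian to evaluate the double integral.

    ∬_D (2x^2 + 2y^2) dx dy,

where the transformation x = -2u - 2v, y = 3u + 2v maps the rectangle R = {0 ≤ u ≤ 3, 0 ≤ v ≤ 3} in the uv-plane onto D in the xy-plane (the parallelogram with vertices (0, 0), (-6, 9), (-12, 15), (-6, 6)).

Compute the Jacobian determinant of (x, y) with respect to (u, v):

    ∂(x,y)/∂(u,v) = | -2  -2 | = (-2)(2) - (-2)(3) = 2.
                   | 3  2 |

Its absolute value is |J| = 2 (the area scaling factor).

Substituting x = -2u - 2v, y = 3u + 2v into the integrand,

    2x^2 + 2y^2 → 26u^2 + 40u v + 16v^2,

so the integral becomes

    ∬_R (26u^2 + 40u v + 16v^2) · |J| du dv = ∫_0^3 ∫_0^3 (52u^2 + 80u v + 32v^2) dv du.

Inner (v): 156u^2 + 360u + 288.
Outer (u): 3888.

Therefore ∬_D (2x^2 + 2y^2) dx dy = 3888.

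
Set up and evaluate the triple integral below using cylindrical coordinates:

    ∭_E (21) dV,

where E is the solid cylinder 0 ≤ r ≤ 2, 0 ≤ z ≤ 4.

In cylindrical coordinates, x = r cos(θ), y = r sin(θ), z = z, and dV = r dr dθ dz.

The integrand becomes 21, so

    ∭_E (21) dV = ∫_{0}^{2π} ∫_{0}^{2} ∫_{0}^{4} (21) · r dz dr dθ.

Inner (z): 84r.
Middle (r from 0 to 2): 168.
Outer (θ): 336π.

Therefore the triple integral equals 336π.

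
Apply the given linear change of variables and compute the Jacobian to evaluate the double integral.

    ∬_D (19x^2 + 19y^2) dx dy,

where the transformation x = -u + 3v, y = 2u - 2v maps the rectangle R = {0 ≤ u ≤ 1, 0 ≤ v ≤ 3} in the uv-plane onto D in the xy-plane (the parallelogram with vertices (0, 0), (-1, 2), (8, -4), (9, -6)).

Compute the Jacobian determinant of (x, y) with respect to (u, v):

    ∂(x,y)/∂(u,v) = | -1  3 | = (-1)(-2) - (3)(2) = -4.
                   | 2  -2 |

Its absolute value is |J| = 4 (the area scaling factor).

Substituting x = -u + 3v, y = 2u - 2v into the integrand,

    19x^2 + 19y^2 → 95u^2 - 266u v + 247v^2,

so the integral becomes

    ∬_R (95u^2 - 266u v + 247v^2) · |J| du dv = ∫_0^1 ∫_0^3 (380u^2 - 1064u v + 988v^2) dv du.

Inner (v): 1140u^2 - 4788u + 8892.
Outer (u): 6878.

Therefore ∬_D (19x^2 + 19y^2) dx dy = 6878.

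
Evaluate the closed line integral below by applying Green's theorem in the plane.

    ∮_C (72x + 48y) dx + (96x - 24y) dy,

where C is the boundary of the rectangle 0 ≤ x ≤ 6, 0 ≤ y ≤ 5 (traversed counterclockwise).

Green's theorem converts the closed line integral into a double integral over the enclosed region D:

    ∮_C P dx + Q dy = ∬_D (∂Q/∂x - ∂P/∂y) dA.

Here P = 72x + 48y, Q = 96x - 24y, so

    ∂Q/∂x = 96,    ∂P/∂y = 48,
    ∂Q/∂x - ∂P/∂y = 48.

D is the region 0 ≤ x ≤ 6, 0 ≤ y ≤ 5. Evaluating the double integral:

    ∬_D (48) dA = ∫_0^{6} ∫_0^{5} (48) dy dx.

Inner (y from 0 to 5): 240.
Outer (x from 0 to 6): 1440.

Therefore ∮_C P dx + Q dy = 1440.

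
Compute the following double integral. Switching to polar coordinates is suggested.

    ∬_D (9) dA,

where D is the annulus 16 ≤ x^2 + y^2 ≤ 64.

The region D is 4 ≤ r ≤ 8, 0 ≤ θ ≤ 2π in polar coordinates, where x = r cos(θ), y = r sin(θ), and dA = r dr dθ.

Under the substitution, the integrand becomes 9, so

    ∬_D (9) dA = ∫_{0}^{2π} ∫_{4}^{8} (9) · r dr dθ.

Inner integral (in r): ∫_{4}^{8} (9) · r dr = 216.

Outer integral (in θ): ∫_{0}^{2π} (216) dθ = 432π.

Therefore ∬_D (9) dA = 432π.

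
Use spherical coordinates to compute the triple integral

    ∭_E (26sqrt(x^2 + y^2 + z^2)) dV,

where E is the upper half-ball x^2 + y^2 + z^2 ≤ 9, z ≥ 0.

In spherical coordinates, x = ρ sin(φ) cos(θ), y = ρ sin(φ) sin(θ), z = ρ cos(φ), and dV = ρ^2 sin(φ) dρ dφ dθ.

The integrand becomes 26ρ, so

    ∭_E (26sqrt(x^2 + y^2 + z^2)) dV = ∫_{0}^{2π} ∫_{0}^{π/2} ∫_{0}^{3} (26ρ) · ρ^2 sin(φ) dρ dφ dθ.

Inner (ρ): 1053sin(φ)/2.
Middle (φ): 1053/2.
Outer (θ): 1053π.

Therefore the triple integral equals 1053π.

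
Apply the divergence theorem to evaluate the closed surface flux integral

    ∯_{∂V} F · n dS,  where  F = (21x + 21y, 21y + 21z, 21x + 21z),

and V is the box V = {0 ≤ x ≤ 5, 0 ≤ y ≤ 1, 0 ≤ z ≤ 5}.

By the divergence theorem,

    ∯_{∂V} F · n dS = ∭_V (∇ · F) dV.

Compute the divergence:
    ∇ · F = ∂F_x/∂x + ∂F_y/∂y + ∂F_z/∂z = 21 + 21 + 21 = 63.

V is a rectangular box, so dV = dx dy dz with 0 ≤ x ≤ 5, 0 ≤ y ≤ 1, 0 ≤ z ≤ 5.

Integrate (63) over V as an iterated integral:

    ∭_V (∇·F) dV = ∫_0^{5} ∫_0^{1} ∫_0^{5} (63) dz dy dx.

Inner (z from 0 to 5): 315.
Middle (y from 0 to 1): 315.
Outer (x from 0 to 5): 1575.

Therefore ∯_{∂V} F · n dS = 1575.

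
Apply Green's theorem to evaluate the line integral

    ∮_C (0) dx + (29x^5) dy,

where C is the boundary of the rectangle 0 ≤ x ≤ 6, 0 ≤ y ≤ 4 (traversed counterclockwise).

Green's theorem converts the closed line integral into a double integral over the enclosed region D:

    ∮_C P dx + Q dy = ∬_D (∂Q/∂x - ∂P/∂y) dA.

Here P = 0, Q = 29x^5, so

    ∂Q/∂x = 145x^4,    ∂P/∂y = 0,
    ∂Q/∂x - ∂P/∂y = 145x^4.

D is the region 0 ≤ x ≤ 6, 0 ≤ y ≤ 4. Evaluating the double integral:

    ∬_D (145x^4) dA = ∫_0^{6} ∫_0^{4} (145x^4) dy dx.

Inner (y from 0 to 4): 580x^4.
Outer (x from 0 to 6): 902016.

Therefore ∮_C P dx + Q dy = 902016.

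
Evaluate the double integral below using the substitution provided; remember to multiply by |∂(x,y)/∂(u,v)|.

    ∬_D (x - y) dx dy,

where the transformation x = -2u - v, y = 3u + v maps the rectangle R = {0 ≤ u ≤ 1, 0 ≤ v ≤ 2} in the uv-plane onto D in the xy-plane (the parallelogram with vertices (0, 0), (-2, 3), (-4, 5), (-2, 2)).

Compute the Jacobian determinant of (x, y) with respect to (u, v):

    ∂(x,y)/∂(u,v) = | -2  -1 | = (-2)(1) - (-1)(3) = 1.
                   | 3  1 |

Its absolute value is |J| = 1 (the area scaling factor).

Substituting x = -2u - v, y = 3u + v into the integrand,

    x - y → -5u - 2v,

so the integral becomes

    ∬_R (-5u - 2v) · |J| du dv = ∫_0^1 ∫_0^2 (-5u - 2v) dv du.

Inner (v): -10u - 4.
Outer (u): -9.

Therefore ∬_D (x - y) dx dy = -9.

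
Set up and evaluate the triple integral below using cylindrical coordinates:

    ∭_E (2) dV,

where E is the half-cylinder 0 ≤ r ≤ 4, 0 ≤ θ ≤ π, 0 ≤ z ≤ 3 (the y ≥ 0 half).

In cylindrical coordinates, x = r cos(θ), y = r sin(θ), z = z, and dV = r dr dθ dz.

The integrand becomes 2, so

    ∭_E (2) dV = ∫_{0}^{π} ∫_{0}^{4} ∫_{0}^{3} (2) · r dz dr dθ.

Inner (z): 6r.
Middle (r from 0 to 4): 48.
Outer (θ): 48π.

Therefore the triple integral equals 48π.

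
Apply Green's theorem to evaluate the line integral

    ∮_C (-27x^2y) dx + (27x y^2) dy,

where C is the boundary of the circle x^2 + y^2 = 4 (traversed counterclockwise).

Green's theorem converts the closed line integral into a double integral over the enclosed region D:

    ∮_C P dx + Q dy = ∬_D (∂Q/∂x - ∂P/∂y) dA.

Here P = -27x^2y, Q = 27x y^2, so

    ∂Q/∂x = 27y^2,    ∂P/∂y = -27x^2,
    ∂Q/∂x - ∂P/∂y = 27x^2 + 27y^2.

D is the region x^2 + y^2 ≤ 4. Evaluating the double integral:

In polar coordinates (x = r cos θ, y = r sin θ, dA = r dr dθ) the integrand becomes 27r^2, so

    ∬_D (27x^2 + 27y^2) dA = ∫_0^{2π} ∫_0^{2} (27r^2) · r dr dθ.

Inner (r from 0 to 2): 108.
Outer (θ from 0 to 2π): 216π.

Therefore ∮_C P dx + Q dy = 216π.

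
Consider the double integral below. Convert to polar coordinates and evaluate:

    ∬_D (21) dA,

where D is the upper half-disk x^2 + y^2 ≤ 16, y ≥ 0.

The region D is 0 ≤ r ≤ 4, 0 ≤ θ ≤ π in polar coordinates, where x = r cos(θ), y = r sin(θ), and dA = r dr dθ.

Under the substitution, the integrand becomes 21, so

    ∬_D (21) dA = ∫_{0}^{π} ∫_{0}^{4} (21) · r dr dθ.

Inner integral (in r): ∫_{0}^{4} (21) · r dr = 168.

Outer integral (in θ): ∫_{0}^{π} (168) dθ = 168π.

Therefore ∬_D (21) dA = 168π.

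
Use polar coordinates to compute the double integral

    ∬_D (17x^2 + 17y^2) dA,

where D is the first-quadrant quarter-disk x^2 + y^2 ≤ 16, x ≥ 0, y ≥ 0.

The region D is 0 ≤ r ≤ 4, 0 ≤ θ ≤ π/2 in polar coordinates, where x = r cos(θ), y = r sin(θ), and dA = r dr dθ.

Under the substitution, the integrand becomes 17r^2, so

    ∬_D (17x^2 + 17y^2) dA = ∫_{0}^{π/2} ∫_{0}^{4} (17r^2) · r dr dθ.

Inner integral (in r): ∫_{0}^{4} (17r^2) · r dr = 1088.

Outer integral (in θ): ∫_{0}^{π/2} (1088) dθ = 544π.

Therefore ∬_D (17x^2 + 17y^2) dA = 544π.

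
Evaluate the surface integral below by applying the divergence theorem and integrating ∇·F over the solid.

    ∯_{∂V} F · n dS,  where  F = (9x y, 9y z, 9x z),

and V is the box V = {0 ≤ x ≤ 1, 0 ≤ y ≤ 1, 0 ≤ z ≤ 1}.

By the divergence theorem,

    ∯_{∂V} F · n dS = ∭_V (∇ · F) dV.

Compute the divergence:
    ∇ · F = ∂F_x/∂x + ∂F_y/∂y + ∂F_z/∂z = 9y + 9z + 9x = 9x + 9y + 9z.

V is a rectangular box, so dV = dx dy dz with 0 ≤ x ≤ 1, 0 ≤ y ≤ 1, 0 ≤ z ≤ 1.

Integrate (9x + 9y + 9z) over V as an iterated integral:

    ∭_V (∇·F) dV = ∫_0^{1} ∫_0^{1} ∫_0^{1} (9x + 9y + 9z) dz dy dx.

Inner (z from 0 to 1): 9x + 9y + 9/2.
Middle (y from 0 to 1): 9x + 9.
Outer (x from 0 to 1): 27/2.

Therefore ∯_{∂V} F · n dS = 27/2.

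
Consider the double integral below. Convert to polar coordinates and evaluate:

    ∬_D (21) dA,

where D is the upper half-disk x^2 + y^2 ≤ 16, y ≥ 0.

The region D is 0 ≤ r ≤ 4, 0 ≤ θ ≤ π in polar coordinates, where x = r cos(θ), y = r sin(θ), and dA = r dr dθ.

Under the substitution, the integrand becomes 21, so

    ∬_D (21) dA = ∫_{0}^{π} ∫_{0}^{4} (21) · r dr dθ.

Inner integral (in r): ∫_{0}^{4} (21) · r dr = 168.

Outer integral (in θ): ∫_{0}^{π} (168) dθ = 168π.

Therefore ∬_D (21) dA = 168π.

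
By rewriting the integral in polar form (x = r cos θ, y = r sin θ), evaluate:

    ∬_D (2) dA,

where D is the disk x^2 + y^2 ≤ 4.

The region D is 0 ≤ r ≤ 2, 0 ≤ θ ≤ 2π in polar coordinates, where x = r cos(θ), y = r sin(θ), and dA = r dr dθ.

Under the substitution, the integrand becomes 2, so

    ∬_D (2) dA = ∫_{0}^{2π} ∫_{0}^{2} (2) · r dr dθ.

Inner integral (in r): ∫_{0}^{2} (2) · r dr = 4.

Outer integral (in θ): ∫_{0}^{2π} (4) dθ = 8π.

Therefore ∬_D (2) dA = 8π.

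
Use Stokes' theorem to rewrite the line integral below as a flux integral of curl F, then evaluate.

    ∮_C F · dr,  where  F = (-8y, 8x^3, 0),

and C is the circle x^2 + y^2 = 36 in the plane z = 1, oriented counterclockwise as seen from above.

Let S be the flat disk x^2 + y^2 ≤ 36 in the plane z = 1, with upward unit normal n̂ = ẑ. By Stokes' theorem,

    ∮_C F · dr = ∬_S (∇ × F) · n̂ dS = ∬_D (curl F)_z dA,

where D is the disk x^2 + y^2 ≤ 36.

Compute the curl of F = (-8y, 8x^3, 0):
    (∇ × F)_x = ∂F_z/∂y - ∂F_y/∂z = 0,
    (∇ × F)_y = ∂F_x/∂z - ∂F_z/∂x = 0,
    (∇ × F)_z = ∂F_y/∂x - ∂F_x/∂y = 24x^2 + 8.

On z = 1, (curl F)_z = 24x^2 + 8.

Convert to polar (x = r cos θ, y = r sin θ, dA = r dr dθ); the integrand becomes 24r^2cos(θ)^2 + 8, so

    ∬_D (curl F)_z dA = ∫_0^{2π} ∫_0^{6} (24r^2cos(θ)^2 + 8) · r dr dθ.

Inner (r from 0 to 6): 7776cos(θ)^2 + 144.
Outer (θ from 0 to 2π): 8064π.

Therefore ∮_C F · dr = 8064π.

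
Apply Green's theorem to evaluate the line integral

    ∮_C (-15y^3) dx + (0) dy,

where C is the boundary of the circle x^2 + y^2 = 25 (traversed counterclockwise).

Green's theorem converts the closed line integral into a double integral over the enclosed region D:

    ∮_C P dx + Q dy = ∬_D (∂Q/∂x - ∂P/∂y) dA.

Here P = -15y^3, Q = 0, so

    ∂Q/∂x = 0,    ∂P/∂y = -45y^2,
    ∂Q/∂x - ∂P/∂y = 45y^2.

D is the region x^2 + y^2 ≤ 25. Evaluating the double integral:

In polar coordinates (x = r cos θ, y = r sin θ, dA = r dr dθ) the integrand becomes 45r^2sin(θ)^2, so

    ∬_D (45y^2) dA = ∫_0^{2π} ∫_0^{5} (45r^2sin(θ)^2) · r dr dθ.

Inner (r from 0 to 5): 28125sin(θ)^2/4.
Outer (θ from 0 to 2π): 28125π/4.

Therefore ∮_C P dx + Q dy = 28125π/4.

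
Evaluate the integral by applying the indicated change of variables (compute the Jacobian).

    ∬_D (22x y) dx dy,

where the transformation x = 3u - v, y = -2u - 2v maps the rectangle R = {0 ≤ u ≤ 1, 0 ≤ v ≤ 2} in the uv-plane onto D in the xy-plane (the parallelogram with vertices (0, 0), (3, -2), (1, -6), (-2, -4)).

Compute the Jacobian determinant of (x, y) with respect to (u, v):

    ∂(x,y)/∂(u,v) = | 3  -1 | = (3)(-2) - (-1)(-2) = -8.
                   | -2  -2 |

Its absolute value is |J| = 8 (the area scaling factor).

Substituting x = 3u - v, y = -2u - 2v into the integrand,

    22x y → -132u^2 - 88u v + 44v^2,

so the integral becomes

    ∬_R (-132u^2 - 88u v + 44v^2) · |J| du dv = ∫_0^1 ∫_0^2 (-1056u^2 - 704u v + 352v^2) dv du.

Inner (v): -2112u^2 - 1408u + 2816/3.
Outer (u): -1408/3.

Therefore ∬_D (22x y) dx dy = -1408/3.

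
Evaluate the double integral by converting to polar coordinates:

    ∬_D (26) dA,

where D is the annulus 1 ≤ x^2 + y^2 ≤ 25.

The region D is 1 ≤ r ≤ 5, 0 ≤ θ ≤ 2π in polar coordinates, where x = r cos(θ), y = r sin(θ), and dA = r dr dθ.

Under the substitution, the integrand becomes 26, so

    ∬_D (26) dA = ∫_{0}^{2π} ∫_{1}^{5} (26) · r dr dθ.

Inner integral (in r): ∫_{1}^{5} (26) · r dr = 312.

Outer integral (in θ): ∫_{0}^{2π} (312) dθ = 624π.

Therefore ∬_D (26) dA = 624π.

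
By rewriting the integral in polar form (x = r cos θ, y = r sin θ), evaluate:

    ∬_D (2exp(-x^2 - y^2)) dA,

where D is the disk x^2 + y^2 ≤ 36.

The region D is 0 ≤ r ≤ 6, 0 ≤ θ ≤ 2π in polar coordinates, where x = r cos(θ), y = r sin(θ), and dA = r dr dθ.

Under the substitution, the integrand becomes 2exp(-r^2), so

    ∬_D (2exp(-x^2 - y^2)) dA = ∫_{0}^{2π} ∫_{0}^{6} (2exp(-r^2)) · r dr dθ.

Inner integral (in r): ∫_{0}^{6} (2exp(-r^2)) · r dr = 1 - exp(-36).

Outer integral (in θ): ∫_{0}^{2π} (1 - exp(-36)) dθ = -2π exp(-36) + 2π.

Therefore ∬_D (2exp(-x^2 - y^2)) dA = -2π exp(-36) + 2π.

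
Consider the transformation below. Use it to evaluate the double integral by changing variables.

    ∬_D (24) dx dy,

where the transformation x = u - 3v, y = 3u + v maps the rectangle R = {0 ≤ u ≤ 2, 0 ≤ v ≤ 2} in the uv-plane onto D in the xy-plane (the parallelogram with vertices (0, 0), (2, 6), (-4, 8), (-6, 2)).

Compute the Jacobian determinant of (x, y) with respect to (u, v):

    ∂(x,y)/∂(u,v) = | 1  -3 | = (1)(1) - (-3)(3) = 10.
                   | 3  1 |

Its absolute value is |J| = 10 (the area scaling factor).

Substituting x = u - 3v, y = 3u + v into the integrand,

    24 → 24,

so the integral becomes

    ∬_R (24) · |J| du dv = ∫_0^2 ∫_0^2 (240) dv du.

Inner (v): 480.
Outer (u): 960.

Therefore ∬_D (24) dx dy = 960.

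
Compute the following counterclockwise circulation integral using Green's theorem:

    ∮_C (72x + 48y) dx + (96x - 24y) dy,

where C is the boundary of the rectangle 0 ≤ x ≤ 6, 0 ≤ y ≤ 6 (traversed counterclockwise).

Green's theorem converts the closed line integral into a double integral over the enclosed region D:

    ∮_C P dx + Q dy = ∬_D (∂Q/∂x - ∂P/∂y) dA.

Here P = 72x + 48y, Q = 96x - 24y, so

    ∂Q/∂x = 96,    ∂P/∂y = 48,
    ∂Q/∂x - ∂P/∂y = 48.

D is the region 0 ≤ x ≤ 6, 0 ≤ y ≤ 6. Evaluating the double integral:

    ∬_D (48) dA = ∫_0^{6} ∫_0^{6} (48) dy dx.

Inner (y from 0 to 6): 288.
Outer (x from 0 to 6): 1728.

Therefore ∮_C P dx + Q dy = 1728.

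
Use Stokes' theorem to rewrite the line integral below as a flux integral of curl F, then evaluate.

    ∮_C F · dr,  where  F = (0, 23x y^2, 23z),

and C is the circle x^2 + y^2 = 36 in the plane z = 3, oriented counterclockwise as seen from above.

Let S be the flat disk x^2 + y^2 ≤ 36 in the plane z = 3, with upward unit normal n̂ = ẑ. By Stokes' theorem,

    ∮_C F · dr = ∬_S (∇ × F) · n̂ dS = ∬_D (curl F)_z dA,

where D is the disk x^2 + y^2 ≤ 36.

Compute the curl of F = (0, 23x y^2, 23z):
    (∇ × F)_x = ∂F_z/∂y - ∂F_y/∂z = 0,
    (∇ × F)_y = ∂F_x/∂z - ∂F_z/∂x = 0,
    (∇ × F)_z = ∂F_y/∂x - ∂F_x/∂y = 23y^2.

On z = 3, (curl F)_z = 23y^2.

Convert to polar (x = r cos θ, y = r sin θ, dA = r dr dθ); the integrand becomes 23r^2sin(θ)^2, so

    ∬_D (curl F)_z dA = ∫_0^{2π} ∫_0^{6} (23r^2sin(θ)^2) · r dr dθ.

Inner (r from 0 to 6): 7452sin(θ)^2.
Outer (θ from 0 to 2π): 7452π.

Therefore ∮_C F · dr = 7452π.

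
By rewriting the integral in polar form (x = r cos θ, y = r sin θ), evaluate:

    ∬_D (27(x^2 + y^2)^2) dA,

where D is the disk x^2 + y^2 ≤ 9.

The region D is 0 ≤ r ≤ 3, 0 ≤ θ ≤ 2π in polar coordinates, where x = r cos(θ), y = r sin(θ), and dA = r dr dθ.

Under the substitution, the integrand becomes 27r^4, so

    ∬_D (27(x^2 + y^2)^2) dA = ∫_{0}^{2π} ∫_{0}^{3} (27r^4) · r dr dθ.

Inner integral (in r): ∫_{0}^{3} (27r^4) · r dr = 6561/2.

Outer integral (in θ): ∫_{0}^{2π} (6561/2) dθ = 6561π.

Therefore ∬_D (27(x^2 + y^2)^2) dA = 6561π.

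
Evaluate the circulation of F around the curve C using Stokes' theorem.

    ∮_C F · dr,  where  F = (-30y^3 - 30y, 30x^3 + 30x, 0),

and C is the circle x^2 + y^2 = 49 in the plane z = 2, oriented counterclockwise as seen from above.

Let S be the flat disk x^2 + y^2 ≤ 49 in the plane z = 2, with upward unit normal n̂ = ẑ. By Stokes' theorem,

    ∮_C F · dr = ∬_S (∇ × F) · n̂ dS = ∬_D (curl F)_z dA,

where D is the disk x^2 + y^2 ≤ 49.

Compute the curl of F = (-30y^3 - 30y, 30x^3 + 30x, 0):
    (∇ × F)_x = ∂F_z/∂y - ∂F_y/∂z = 0,
    (∇ × F)_y = ∂F_x/∂z - ∂F_z/∂x = 0,
    (∇ × F)_z = ∂F_y/∂x - ∂F_x/∂y = 90x^2 + 90y^2 + 60.

On z = 2, (curl F)_z = 90x^2 + 90y^2 + 60.

Convert to polar (x = r cos θ, y = r sin θ, dA = r dr dθ); the integrand becomes 90r^2 + 60, so

    ∬_D (curl F)_z dA = ∫_0^{2π} ∫_0^{7} (90r^2 + 60) · r dr dθ.

Inner (r from 0 to 7): 110985/2.
Outer (θ from 0 to 2π): 110985π.

Therefore ∮_C F · dr = 110985π.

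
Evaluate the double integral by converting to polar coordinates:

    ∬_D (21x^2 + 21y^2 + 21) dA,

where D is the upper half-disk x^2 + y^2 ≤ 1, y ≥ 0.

The region D is 0 ≤ r ≤ 1, 0 ≤ θ ≤ π in polar coordinates, where x = r cos(θ), y = r sin(θ), and dA = r dr dθ.

Under the substitution, the integrand becomes 21r^2 + 21, so

    ∬_D (21x^2 + 21y^2 + 21) dA = ∫_{0}^{π} ∫_{0}^{1} (21r^2 + 21) · r dr dθ.

Inner integral (in r): ∫_{0}^{1} (21r^2 + 21) · r dr = 63/4.

Outer integral (in θ): ∫_{0}^{π} (63/4) dθ = 63π/4.

Therefore ∬_D (21x^2 + 21y^2 + 21) dA = 63π/4.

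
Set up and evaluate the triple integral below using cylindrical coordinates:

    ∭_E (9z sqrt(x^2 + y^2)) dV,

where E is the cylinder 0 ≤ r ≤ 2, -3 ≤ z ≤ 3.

In cylindrical coordinates, x = r cos(θ), y = r sin(θ), z = z, and dV = r dr dθ dz.

The integrand becomes 9r z, so

    ∭_E (9z sqrt(x^2 + y^2)) dV = ∫_{0}^{2π} ∫_{0}^{2} ∫_{-3}^{3} (9r z) · r dz dr dθ.

Inner (z): 0.
Middle (r from 0 to 2): 0.
Outer (θ): 0.

Therefore the triple integral equals 0.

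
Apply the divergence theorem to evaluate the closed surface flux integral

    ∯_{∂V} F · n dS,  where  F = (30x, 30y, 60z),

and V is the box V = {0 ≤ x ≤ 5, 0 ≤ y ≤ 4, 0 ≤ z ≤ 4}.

By the divergence theorem,

    ∯_{∂V} F · n dS = ∭_V (∇ · F) dV.

Compute the divergence:
    ∇ · F = ∂F_x/∂x + ∂F_y/∂y + ∂F_z/∂z = 30 + 30 + 60 = 120.

V is a rectangular box, so dV = dx dy dz with 0 ≤ x ≤ 5, 0 ≤ y ≤ 4, 0 ≤ z ≤ 4.

Integrate (120) over V as an iterated integral:

    ∭_V (∇·F) dV = ∫_0^{5} ∫_0^{4} ∫_0^{4} (120) dz dy dx.

Inner (z from 0 to 4): 480.
Middle (y from 0 to 4): 1920.
Outer (x from 0 to 5): 9600.

Therefore ∯_{∂V} F · n dS = 9600.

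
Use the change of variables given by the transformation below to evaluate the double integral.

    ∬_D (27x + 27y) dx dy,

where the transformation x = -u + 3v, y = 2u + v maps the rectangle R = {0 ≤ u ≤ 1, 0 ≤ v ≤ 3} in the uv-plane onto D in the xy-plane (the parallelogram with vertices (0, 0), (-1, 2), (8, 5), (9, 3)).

Compute the Jacobian determinant of (x, y) with respect to (u, v):

    ∂(x,y)/∂(u,v) = | -1  3 | = (-1)(1) - (3)(2) = -7.
                   | 2  1 |

Its absolute value is |J| = 7 (the area scaling factor).

Substituting x = -u + 3v, y = 2u + v into the integrand,

    27x + 27y → 27u + 108v,

so the integral becomes

    ∬_R (27u + 108v) · |J| du dv = ∫_0^1 ∫_0^3 (189u + 756v) dv du.

Inner (v): 567u + 3402.
Outer (u): 7371/2.

Therefore ∬_D (27x + 27y) dx dy = 7371/2.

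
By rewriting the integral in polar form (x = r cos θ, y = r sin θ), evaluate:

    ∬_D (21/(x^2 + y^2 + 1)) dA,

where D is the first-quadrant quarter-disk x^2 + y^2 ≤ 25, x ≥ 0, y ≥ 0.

The region D is 0 ≤ r ≤ 5, 0 ≤ θ ≤ π/2 in polar coordinates, where x = r cos(θ), y = r sin(θ), and dA = r dr dθ.

Under the substitution, the integrand becomes 21/(r^2 + 1), so

    ∬_D (21/(x^2 + y^2 + 1)) dA = ∫_{0}^{π/2} ∫_{0}^{5} (21/(r^2 + 1)) · r dr dθ.

Inner integral (in r): ∫_{0}^{5} (21/(r^2 + 1)) · r dr = 21log(26)/2.

Outer integral (in θ): ∫_{0}^{π/2} (21log(26)/2) dθ = 21π log(26)/4.

Therefore ∬_D (21/(x^2 + y^2 + 1)) dA = 21π log(26)/4.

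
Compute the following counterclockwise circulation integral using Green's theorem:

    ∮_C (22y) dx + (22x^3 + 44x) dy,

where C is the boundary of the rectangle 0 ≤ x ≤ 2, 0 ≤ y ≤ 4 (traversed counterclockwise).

Green's theorem converts the closed line integral into a double integral over the enclosed region D:

    ∮_C P dx + Q dy = ∬_D (∂Q/∂x - ∂P/∂y) dA.

Here P = 22y, Q = 22x^3 + 44x, so

    ∂Q/∂x = 66x^2 + 44,    ∂P/∂y = 22,
    ∂Q/∂x - ∂P/∂y = 66x^2 + 22.

D is the region 0 ≤ x ≤ 2, 0 ≤ y ≤ 4. Evaluating the double integral:

    ∬_D (66x^2 + 22) dA = ∫_0^{2} ∫_0^{4} (66x^2 + 22) dy dx.

Inner (y from 0 to 4): 264x^2 + 88.
Outer (x from 0 to 2): 880.

Therefore ∮_C P dx + Q dy = 880.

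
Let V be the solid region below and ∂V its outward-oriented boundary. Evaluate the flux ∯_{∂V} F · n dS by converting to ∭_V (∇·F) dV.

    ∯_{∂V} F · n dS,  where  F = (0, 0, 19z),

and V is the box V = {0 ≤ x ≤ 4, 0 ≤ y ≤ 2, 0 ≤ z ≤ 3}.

By the divergence theorem,

    ∯_{∂V} F · n dS = ∭_V (∇ · F) dV.

Compute the divergence:
    ∇ · F = ∂F_x/∂x + ∂F_y/∂y + ∂F_z/∂z = 0 + 0 + 19 = 19.

V is a rectangular box, so dV = dx dy dz with 0 ≤ x ≤ 4, 0 ≤ y ≤ 2, 0 ≤ z ≤ 3.

Integrate (19) over V as an iterated integral:

    ∭_V (∇·F) dV = ∫_0^{4} ∫_0^{2} ∫_0^{3} (19) dz dy dx.

Inner (z from 0 to 3): 57.
Middle (y from 0 to 2): 114.
Outer (x from 0 to 4): 456.

Therefore ∯_{∂V} F · n dS = 456.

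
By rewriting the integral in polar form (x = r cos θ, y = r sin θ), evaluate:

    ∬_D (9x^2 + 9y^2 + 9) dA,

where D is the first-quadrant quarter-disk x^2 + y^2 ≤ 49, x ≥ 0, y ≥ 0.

The region D is 0 ≤ r ≤ 7, 0 ≤ θ ≤ π/2 in polar coordinates, where x = r cos(θ), y = r sin(θ), and dA = r dr dθ.

Under the substitution, the integrand becomes 9r^2 + 9, so

    ∬_D (9x^2 + 9y^2 + 9) dA = ∫_{0}^{π/2} ∫_{0}^{7} (9r^2 + 9) · r dr dθ.

Inner integral (in r): ∫_{0}^{7} (9r^2 + 9) · r dr = 22491/4.

Outer integral (in θ): ∫_{0}^{π/2} (22491/4) dθ = 22491π/8.

Therefore ∬_D (9x^2 + 9y^2 + 9) dA = 22491π/8.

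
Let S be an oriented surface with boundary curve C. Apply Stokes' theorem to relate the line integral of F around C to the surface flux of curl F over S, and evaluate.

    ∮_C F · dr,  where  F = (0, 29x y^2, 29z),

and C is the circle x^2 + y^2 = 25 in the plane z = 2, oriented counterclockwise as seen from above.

Let S be the flat disk x^2 + y^2 ≤ 25 in the plane z = 2, with upward unit normal n̂ = ẑ. By Stokes' theorem,

    ∮_C F · dr = ∬_S (∇ × F) · n̂ dS = ∬_D (curl F)_z dA,

where D is the disk x^2 + y^2 ≤ 25.

Compute the curl of F = (0, 29x y^2, 29z):
    (∇ × F)_x = ∂F_z/∂y - ∂F_y/∂z = 0,
    (∇ × F)_y = ∂F_x/∂z - ∂F_z/∂x = 0,
    (∇ × F)_z = ∂F_y/∂x - ∂F_x/∂y = 29y^2.

On z = 2, (curl F)_z = 29y^2.

Convert to polar (x = r cos θ, y = r sin θ, dA = r dr dθ); the integrand becomes 29r^2sin(θ)^2, so

    ∬_D (curl F)_z dA = ∫_0^{2π} ∫_0^{5} (29r^2sin(θ)^2) · r dr dθ.

Inner (r from 0 to 5): 18125sin(θ)^2/4.
Outer (θ from 0 to 2π): 18125π/4.

Therefore ∮_C F · dr = 18125π/4.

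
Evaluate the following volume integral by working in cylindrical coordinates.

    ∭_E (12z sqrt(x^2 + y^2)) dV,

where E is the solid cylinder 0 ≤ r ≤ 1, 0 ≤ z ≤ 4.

In cylindrical coordinates, x = r cos(θ), y = r sin(θ), z = z, and dV = r dr dθ dz.

The integrand becomes 12r z, so

    ∭_E (12z sqrt(x^2 + y^2)) dV = ∫_{0}^{2π} ∫_{0}^{1} ∫_{0}^{4} (12r z) · r dz dr dθ.

Inner (z): 96r^2.
Middle (r from 0 to 1): 32.
Outer (θ): 64π.

Therefore the triple integral equals 64π.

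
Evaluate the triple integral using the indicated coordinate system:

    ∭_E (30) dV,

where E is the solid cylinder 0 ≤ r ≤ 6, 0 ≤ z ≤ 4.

In cylindrical coordinates, x = r cos(θ), y = r sin(θ), z = z, and dV = r dr dθ dz.

The integrand becomes 30, so

    ∭_E (30) dV = ∫_{0}^{2π} ∫_{0}^{6} ∫_{0}^{4} (30) · r dz dr dθ.

Inner (z): 120r.
Middle (r from 0 to 6): 2160.
Outer (θ): 4320π.

Therefore the triple integral equals 4320π.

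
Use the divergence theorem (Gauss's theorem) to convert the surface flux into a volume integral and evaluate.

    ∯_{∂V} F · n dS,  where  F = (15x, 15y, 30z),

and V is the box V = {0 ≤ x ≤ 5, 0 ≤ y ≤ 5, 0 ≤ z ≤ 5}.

By the divergence theorem,

    ∯_{∂V} F · n dS = ∭_V (∇ · F) dV.

Compute the divergence:
    ∇ · F = ∂F_x/∂x + ∂F_y/∂y + ∂F_z/∂z = 15 + 15 + 30 = 60.

V is a rectangular box, so dV = dx dy dz with 0 ≤ x ≤ 5, 0 ≤ y ≤ 5, 0 ≤ z ≤ 5.

Integrate (60) over V as an iterated integral:

    ∭_V (∇·F) dV = ∫_0^{5} ∫_0^{5} ∫_0^{5} (60) dz dy dx.

Inner (z from 0 to 5): 300.
Middle (y from 0 to 5): 1500.
Outer (x from 0 to 5): 7500.

Therefore ∯_{∂V} F · n dS = 7500.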